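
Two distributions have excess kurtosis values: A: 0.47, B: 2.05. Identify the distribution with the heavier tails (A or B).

Higher excess kurtosis ⇒ heavier tails relative to the normal distribution.
0.47 vs 2.05: the larger is 2.05, so B has heavier tails.

B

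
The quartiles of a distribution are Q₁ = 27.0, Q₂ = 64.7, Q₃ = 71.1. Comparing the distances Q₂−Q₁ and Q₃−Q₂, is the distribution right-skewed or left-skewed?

left-skewed

Q₂ − Q₁ = 37.7;  Q₃ − Q₂ = 6.4
Q₂ − Q₁ > Q₃ − Q₂ ⇒ the lower half is more spread out ⇒ left-skewed.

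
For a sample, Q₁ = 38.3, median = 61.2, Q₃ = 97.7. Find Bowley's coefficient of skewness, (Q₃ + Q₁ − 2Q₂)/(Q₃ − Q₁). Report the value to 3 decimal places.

0.229

numerator: Q₃ + Q₁ − 2Q₂ = 97.7 + 38.3 − 2×61.2 = 13.6000
denominator: Q₃ − Q₁ = 97.7 − 38.3 = 59.4000
Bowley skewness = 13.6000 / 59.4000 ≈ 0.229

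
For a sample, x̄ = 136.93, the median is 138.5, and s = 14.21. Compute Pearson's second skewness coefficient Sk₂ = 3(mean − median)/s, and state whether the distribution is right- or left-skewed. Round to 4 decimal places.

-0.3315, left-skewed

Sk₂ = 3(136.93 − 138.5) / 14.21 = 3 × -1.5700 / 14.21
    = -4.7100 / 14.21 ≈ -0.3315
Sk₂ < 0 ⇒ mean < median ⇒ left-skewed (negative skew).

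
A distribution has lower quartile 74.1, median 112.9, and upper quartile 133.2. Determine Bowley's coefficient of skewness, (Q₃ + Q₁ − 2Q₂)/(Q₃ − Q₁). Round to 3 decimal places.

numerator: Q₃ + Q₁ − 2Q₂ = 133.2 + 74.1 − 2×112.9 = -18.5000
denominator: Q₃ − Q₁ = 133.2 − 74.1 = 59.1000
Bowley skewness = -18.5000 / 59.1000 ≈ -0.313

-0.313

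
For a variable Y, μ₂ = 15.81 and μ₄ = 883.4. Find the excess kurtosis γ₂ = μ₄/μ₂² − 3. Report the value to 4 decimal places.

0.5342

μ₂² = 15.81² = 249.95610
μ₄/μ₂² = 883.4 / 249.95610 = 3.53422
γ₂ = 3.53422 − 3 ≈ 0.5342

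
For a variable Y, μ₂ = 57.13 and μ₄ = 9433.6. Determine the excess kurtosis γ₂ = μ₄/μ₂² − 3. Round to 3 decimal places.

-0.110

μ₂² = 57.13² = 3263.83690
μ₄/μ₂² = 9433.6 / 3263.83690 = 2.89034
γ₂ = 2.89034 − 3 ≈ -0.110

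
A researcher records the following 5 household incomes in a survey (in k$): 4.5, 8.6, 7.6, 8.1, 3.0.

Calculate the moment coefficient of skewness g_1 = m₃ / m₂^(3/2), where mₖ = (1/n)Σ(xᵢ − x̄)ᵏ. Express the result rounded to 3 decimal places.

x̄ = (4.5 + 8.6 + 7.6 + 8.1 + 3.0) / 5 = 6.3600
deviations (xᵢ − x̄): -1.8600, 2.2400, 1.2400, 1.7400, -3.3600
Σ(xᵢ − x̄)² = 24.3320 ⇒ m₂ = 24.3320/5 = 4.86640
Σ(xᵢ − x̄)³ = -25.9538 ⇒ m₃ = -25.9538/5 = -5.19077
m₂^(3/2) = 4.86640^(1.5) = 10.73524
g_1 = m₃ / m₂^(3/2) = -5.19077 / 10.73524 ≈ -0.484

-0.484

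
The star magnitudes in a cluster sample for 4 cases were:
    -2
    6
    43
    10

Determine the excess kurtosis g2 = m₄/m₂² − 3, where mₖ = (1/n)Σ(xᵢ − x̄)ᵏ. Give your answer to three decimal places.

-0.811

x̄ = 14.2500
Σ(xᵢ − x̄)² = 1176.7500 ⇒ m₂ = 294.18750
Σ(xᵢ − x̄)⁴ = 757893.3281 ⇒ m₄ = 189473.33203
m₂² = 86546.28516
g2 = m₄/m₂² − 3 = 2.18927 − 3 ≈ -0.811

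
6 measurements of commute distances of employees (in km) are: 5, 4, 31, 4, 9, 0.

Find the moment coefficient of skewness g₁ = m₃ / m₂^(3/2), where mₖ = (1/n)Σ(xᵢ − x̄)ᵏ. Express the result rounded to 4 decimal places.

1.5337

x̄ = (5 + 4 + 31 + 4 + 9 + 0) / 6 = 8.8333
deviations (xᵢ − x̄): -3.8333, -4.8333, 22.1667, -4.8333, 0.1667, -8.8333
Σ(xᵢ − x̄)² = 630.8333 ⇒ m₂ = 630.8333/6 = 105.13889
Σ(xᵢ − x̄)³ = 9920.4444 ⇒ m₃ = 9920.4444/6 = 1653.40741
m₂^(3/2) = 105.13889^(1.5) = 1078.06532
g₁ = m₃ / m₂^(3/2) = 1653.40741 / 1078.06532 ≈ 1.5337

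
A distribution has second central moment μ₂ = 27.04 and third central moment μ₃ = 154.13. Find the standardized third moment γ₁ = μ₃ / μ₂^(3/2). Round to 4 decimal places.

1.0962

σ = √μ₂ = √27.04 = 5.20000
σ³ = μ₂^(3/2) = 140.60800
γ₁ = μ₃/σ³ = 154.13 / 140.60800 ≈ 1.0962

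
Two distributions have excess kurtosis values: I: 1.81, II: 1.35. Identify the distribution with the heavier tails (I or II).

Higher excess kurtosis ⇒ heavier tails relative to the normal distribution.
1.81 vs 1.35: the larger is 1.81, so I has heavier tails.

I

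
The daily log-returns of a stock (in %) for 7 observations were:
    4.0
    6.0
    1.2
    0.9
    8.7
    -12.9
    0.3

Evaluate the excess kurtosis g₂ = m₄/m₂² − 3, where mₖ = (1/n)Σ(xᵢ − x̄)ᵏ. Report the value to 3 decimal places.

0.661

x̄ = 1.1714
Σ(xᵢ − x̄)² = 286.8343 ⇒ m₂ = 40.97633
Σ(xᵢ − x̄)⁴ = 43026.7626 ⇒ m₄ = 6146.68037
m₂² = 1679.05934
g₂ = m₄/m₂² − 3 = 3.66079 − 3 ≈ 0.661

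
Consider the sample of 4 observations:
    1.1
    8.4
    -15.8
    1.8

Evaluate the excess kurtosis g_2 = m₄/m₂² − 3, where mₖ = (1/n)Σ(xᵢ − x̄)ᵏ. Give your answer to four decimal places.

-0.8575

x̄ = -1.1250
Σ(xᵢ − x̄)² = 319.5875 ⇒ m₂ = 79.89688
Σ(xᵢ − x̄)⁴ = 54706.8917 ⇒ m₄ = 13676.72291
m₂² = 6383.51063
g_2 = m₄/m₂² − 3 = 2.14251 − 3 ≈ -0.8575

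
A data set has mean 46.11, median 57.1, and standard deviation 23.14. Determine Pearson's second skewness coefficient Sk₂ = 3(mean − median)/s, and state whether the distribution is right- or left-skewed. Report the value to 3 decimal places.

Sk₂ = 3(46.11 − 57.1) / 23.14 = 3 × -10.9900 / 23.14
    = -32.9700 / 23.14 ≈ -1.425
Sk₂ < 0 ⇒ mean < median ⇒ left-skewed (negative skew).

-1.425, left-skewed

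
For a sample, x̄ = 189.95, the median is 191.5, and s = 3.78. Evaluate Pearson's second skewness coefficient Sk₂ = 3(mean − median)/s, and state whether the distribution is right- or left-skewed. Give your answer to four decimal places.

Sk₂ = 3(189.95 − 191.5) / 3.78 = 3 × -1.5500 / 3.78
    = -4.6500 / 3.78 ≈ -1.2302
Sk₂ < 0 ⇒ mean < median ⇒ left-skewed (negative skew).

-1.2302, left-skewed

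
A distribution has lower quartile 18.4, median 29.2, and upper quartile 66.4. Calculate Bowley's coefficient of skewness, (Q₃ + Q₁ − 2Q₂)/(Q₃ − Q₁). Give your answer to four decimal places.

numerator: Q₃ + Q₁ − 2Q₂ = 66.4 + 18.4 − 2×29.2 = 26.4000
denominator: Q₃ − Q₁ = 66.4 − 18.4 = 48.0000
Bowley skewness = 26.4000 / 48.0000 ≈ 0.5500

0.5500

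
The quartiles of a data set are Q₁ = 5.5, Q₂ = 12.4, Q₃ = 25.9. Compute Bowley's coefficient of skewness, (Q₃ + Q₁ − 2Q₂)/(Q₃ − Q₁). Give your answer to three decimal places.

numerator: Q₃ + Q₁ − 2Q₂ = 25.9 + 5.5 − 2×12.4 = 6.6000
denominator: Q₃ − Q₁ = 25.9 − 5.5 = 20.4000
Bowley skewness = 6.6000 / 20.4000 ≈ 0.324

0.324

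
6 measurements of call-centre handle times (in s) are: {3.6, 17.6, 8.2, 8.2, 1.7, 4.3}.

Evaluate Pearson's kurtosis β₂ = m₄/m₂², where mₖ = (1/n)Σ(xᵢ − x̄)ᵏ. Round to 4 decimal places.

2.8944

x̄ = 7.2667
Σ(xᵢ − x̄)² = 161.7533 ⇒ m₂ = 26.95889
Σ(xᵢ − x̄)⁴ = 12621.4665 ⇒ m₄ = 2103.57775
m₂² = 726.78169
β₂ = m₄/m₂² = 2103.57775 / 726.78169 ≈ 2.8944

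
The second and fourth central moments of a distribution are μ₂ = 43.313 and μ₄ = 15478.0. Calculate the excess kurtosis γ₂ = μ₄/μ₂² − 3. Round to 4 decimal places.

5.2505

μ₂² = 43.313² = 1876.01597
μ₄/μ₂² = 15478.0 / 1876.01597 = 8.25046
γ₂ = 8.25046 − 3 ≈ 5.2505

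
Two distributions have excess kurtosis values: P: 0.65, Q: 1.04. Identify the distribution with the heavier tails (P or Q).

Q

Higher excess kurtosis ⇒ heavier tails relative to the normal distribution.
0.65 vs 1.04: the larger is 1.04, so Q has heavier tails.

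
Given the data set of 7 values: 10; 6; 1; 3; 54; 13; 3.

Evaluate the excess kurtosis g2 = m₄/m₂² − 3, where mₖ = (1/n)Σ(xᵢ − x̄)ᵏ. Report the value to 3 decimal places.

x̄ = 12.8571
Σ(xᵢ − x̄)² = 2082.8571 ⇒ m₂ = 297.55102
Σ(xᵢ − x̄)⁴ = 2906275.7668 ⇒ m₄ = 415182.25239
m₂² = 88536.60975
g2 = m₄/m₂² − 3 = 4.68939 − 3 ≈ 1.689

1.689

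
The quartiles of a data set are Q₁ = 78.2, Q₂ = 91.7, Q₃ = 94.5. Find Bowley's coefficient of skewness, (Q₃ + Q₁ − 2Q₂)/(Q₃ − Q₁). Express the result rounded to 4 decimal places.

numerator: Q₃ + Q₁ − 2Q₂ = 94.5 + 78.2 − 2×91.7 = -10.7000
denominator: Q₃ − Q₁ = 94.5 − 78.2 = 16.3000
Bowley skewness = -10.7000 / 16.3000 ≈ -0.6564

-0.6564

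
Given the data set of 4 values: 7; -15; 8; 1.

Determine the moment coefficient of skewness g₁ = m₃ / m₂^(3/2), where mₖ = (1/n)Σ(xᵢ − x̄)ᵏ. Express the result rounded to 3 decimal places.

x̄ = (7 - 15 + 8 + 1) / 4 = 0.2500
deviations (xᵢ − x̄): 6.7500, -15.2500, 7.7500, 0.7500
Σ(xᵢ − x̄)² = 338.7500 ⇒ m₂ = 338.7500/4 = 84.68750
Σ(xᵢ − x̄)³ = -2773.1250 ⇒ m₃ = -2773.1250/4 = -693.28125
m₂^(3/2) = 84.68750^(1.5) = 779.34359
g₁ = m₃ / m₂^(3/2) = -693.28125 / 779.34359 ≈ -0.890

-0.890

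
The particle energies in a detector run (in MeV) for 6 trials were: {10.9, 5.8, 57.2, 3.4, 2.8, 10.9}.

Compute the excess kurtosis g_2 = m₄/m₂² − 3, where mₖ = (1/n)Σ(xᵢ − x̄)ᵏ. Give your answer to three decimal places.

0.997

x̄ = 15.1667
Σ(xᵢ − x̄)² = 2182.3333 ⇒ m₂ = 363.72222
Σ(xᵢ − x̄)⁴ = 3172504.8800 ⇒ m₄ = 528750.81334
m₂² = 132293.85494
g_2 = m₄/m₂² − 3 = 3.99679 − 3 ≈ 0.997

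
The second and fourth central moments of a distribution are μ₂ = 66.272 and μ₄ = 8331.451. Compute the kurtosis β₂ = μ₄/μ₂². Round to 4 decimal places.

1.8970

μ₂² = 66.272² = 4391.97798
μ₄/μ₂² = 8331.451 / 4391.97798 = 1.89697
β₂ ≈ 1.8970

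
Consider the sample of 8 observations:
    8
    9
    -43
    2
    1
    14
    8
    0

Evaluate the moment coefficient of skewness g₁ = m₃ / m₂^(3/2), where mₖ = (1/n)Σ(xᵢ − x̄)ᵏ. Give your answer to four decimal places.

-1.9536

x̄ = (8 + 9 - 43 + 2 + 1 + 14 + 8 + 0) / 8 = -0.1250
deviations (xᵢ − x̄): 8.1250, 9.1250, -42.8750, 2.1250, 1.1250, 14.1250, 8.1250, 0.1250
Σ(xᵢ − x̄)² = 2258.8750 ⇒ m₂ = 2258.8750/8 = 282.35938
Σ(xᵢ − x̄)³ = -74153.9063 ⇒ m₃ = -74153.9063/8 = -9269.23828
m₂^(3/2) = 282.35938^(1.5) = 4744.64057
g₁ = m₃ / m₂^(3/2) = -9269.23828 / 4744.64057 ≈ -1.9536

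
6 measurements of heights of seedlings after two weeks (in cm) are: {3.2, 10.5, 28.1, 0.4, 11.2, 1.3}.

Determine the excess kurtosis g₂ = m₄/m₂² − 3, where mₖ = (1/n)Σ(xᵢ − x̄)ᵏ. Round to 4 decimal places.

-0.0927

x̄ = 9.1167
Σ(xᵢ − x̄)² = 538.7083 ⇒ m₂ = 89.78472
Σ(xᵢ − x̄)⁴ = 140618.5673 ⇒ m₄ = 23436.42788
m₂² = 8061.29634
g₂ = m₄/m₂² − 3 = 2.90728 − 3 ≈ -0.0927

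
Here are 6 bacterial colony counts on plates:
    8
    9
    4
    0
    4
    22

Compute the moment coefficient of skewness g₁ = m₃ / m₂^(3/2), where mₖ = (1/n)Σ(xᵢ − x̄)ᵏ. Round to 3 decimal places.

1.101

x̄ = (8 + 9 + 4 + 0 + 4 + 22) / 6 = 7.8333
deviations (xᵢ − x̄): 0.1667, 1.1667, -3.8333, -7.8333, -3.8333, 14.1667
Σ(xᵢ − x̄)² = 292.8333 ⇒ m₂ = 292.8333/6 = 48.80556
Σ(xᵢ − x̄)³ = 2251.4444 ⇒ m₃ = 2251.4444/6 = 375.24074
m₂^(3/2) = 48.80556^(1.5) = 340.96036
g₁ = m₃ / m₂^(3/2) = 375.24074 / 340.96036 ≈ 1.101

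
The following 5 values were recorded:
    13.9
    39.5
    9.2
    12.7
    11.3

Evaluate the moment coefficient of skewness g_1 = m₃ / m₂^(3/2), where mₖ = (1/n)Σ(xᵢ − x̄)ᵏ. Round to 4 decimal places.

1.4264

x̄ = (13.9 + 39.5 + 9.2 + 12.7 + 11.3) / 5 = 17.3200
deviations (xᵢ − x̄): -3.4200, 22.1800, -8.1200, -4.6200, -6.0200
Σ(xᵢ − x̄)² = 627.1680 ⇒ m₂ = 627.1680/5 = 125.43360
Σ(xᵢ − x̄)³ = 10019.3369 ⇒ m₃ = 10019.3369/5 = 2003.86738
m₂^(3/2) = 125.43360^(1.5) = 1404.82048
g_1 = m₃ / m₂^(3/2) = 2003.86738 / 1404.82048 ≈ 1.4264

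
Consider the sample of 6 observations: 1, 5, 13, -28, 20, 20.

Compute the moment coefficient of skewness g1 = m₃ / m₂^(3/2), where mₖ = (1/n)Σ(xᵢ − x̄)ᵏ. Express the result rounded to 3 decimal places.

x̄ = (1 + 5 + 13 - 28 + 20 + 20) / 6 = 5.1667
deviations (xᵢ − x̄): -4.1667, -0.1667, 7.8333, -33.1667, 14.8333, 14.8333
Σ(xᵢ − x̄)² = 1618.8333 ⇒ m₂ = 1618.8333/6 = 269.80556
Σ(xᵢ − x̄)³ = -29548.4444 ⇒ m₃ = -29548.4444/6 = -4924.74074
m₂^(3/2) = 269.80556^(1.5) = 4431.76101
g1 = m₃ / m₂^(3/2) = -4924.74074 / 4431.76101 ≈ -1.111

-1.111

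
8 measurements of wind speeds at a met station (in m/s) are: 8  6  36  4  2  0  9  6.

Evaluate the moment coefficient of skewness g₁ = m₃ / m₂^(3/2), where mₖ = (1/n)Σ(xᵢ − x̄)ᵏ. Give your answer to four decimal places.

1.9569

x̄ = (8 + 6 + 36 + 4 + 2 + 0 + 9 + 6) / 8 = 8.8750
deviations (xᵢ − x̄): -0.8750, -2.8750, 27.1250, -4.8750, -6.8750, -8.8750, 0.1250, -2.8750
Σ(xᵢ − x̄)² = 902.8750 ⇒ m₂ = 902.8750/8 = 112.85938
Σ(xᵢ − x̄)³ = 18769.5938 ⇒ m₃ = 18769.5938/8 = 2346.19922
m₂^(3/2) = 112.85938^(1.5) = 1198.96488
g₁ = m₃ / m₂^(3/2) = 2346.19922 / 1198.96488 ≈ 1.9569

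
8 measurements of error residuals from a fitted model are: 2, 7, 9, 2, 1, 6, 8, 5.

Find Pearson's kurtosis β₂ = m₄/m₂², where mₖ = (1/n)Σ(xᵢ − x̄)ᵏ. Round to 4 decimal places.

x̄ = 5.0000
Σ(xᵢ − x̄)² = 64.0000 ⇒ m₂ = 8.00000
Σ(xᵢ − x̄)⁴ = 772.0000 ⇒ m₄ = 96.50000
m₂² = 64.00000
β₂ = m₄/m₂² = 96.50000 / 64.00000 ≈ 1.5078

1.5078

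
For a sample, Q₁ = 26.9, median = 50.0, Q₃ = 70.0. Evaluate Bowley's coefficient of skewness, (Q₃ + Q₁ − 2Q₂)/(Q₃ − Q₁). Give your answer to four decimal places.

-0.0719

numerator: Q₃ + Q₁ − 2Q₂ = 70.0 + 26.9 − 2×50.0 = -3.1000
denominator: Q₃ − Q₁ = 70.0 − 26.9 = 43.1000
Bowley skewness = -3.1000 / 43.1000 ≈ -0.0719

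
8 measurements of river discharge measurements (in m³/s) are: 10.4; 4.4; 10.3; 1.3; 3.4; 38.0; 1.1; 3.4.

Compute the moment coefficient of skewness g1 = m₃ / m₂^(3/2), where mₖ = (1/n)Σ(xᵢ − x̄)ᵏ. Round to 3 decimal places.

x̄ = (10.4 + 4.4 + 10.3 + 1.3 + 3.4 + 38.0 + 1.1 + 3.4) / 8 = 9.0375
deviations (xᵢ − x̄): 1.3625, -4.6375, 1.2625, -7.7375, -5.6375, 28.9625, -7.9375, -5.6375
Σ(xᵢ − x̄)² = 1050.2187 ⇒ m₂ = 1050.2187/8 = 131.27734
Σ(xᵢ − x̄)³ = 22877.6510 ⇒ m₃ = 22877.6510/8 = 2859.70637
m₂^(3/2) = 131.27734^(1.5) = 1504.12757
g1 = m₃ / m₂^(3/2) = 2859.70637 / 1504.12757 ≈ 1.901

1.901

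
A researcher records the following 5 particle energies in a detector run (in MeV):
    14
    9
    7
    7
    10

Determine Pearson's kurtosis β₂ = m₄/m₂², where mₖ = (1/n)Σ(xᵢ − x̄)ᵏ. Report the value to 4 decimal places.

2.3328

x̄ = 9.4000
Σ(xᵢ − x̄)² = 33.2000 ⇒ m₂ = 6.64000
Σ(xᵢ − x̄)⁴ = 514.2560 ⇒ m₄ = 102.85120
m₂² = 44.08960
β₂ = m₄/m₂² = 102.85120 / 44.08960 ≈ 2.3328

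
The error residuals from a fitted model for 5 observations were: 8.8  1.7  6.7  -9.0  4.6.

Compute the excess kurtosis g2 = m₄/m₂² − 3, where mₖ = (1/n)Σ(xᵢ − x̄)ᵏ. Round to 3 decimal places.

-0.401

x̄ = 2.5600
Σ(xᵢ − x̄)² = 194.6120 ⇒ m₂ = 38.92240
Σ(xᵢ − x̄)⁴ = 19685.7076 ⇒ m₄ = 3937.14151
m₂² = 1514.95322
g2 = m₄/m₂² − 3 = 2.59885 − 3 ≈ -0.401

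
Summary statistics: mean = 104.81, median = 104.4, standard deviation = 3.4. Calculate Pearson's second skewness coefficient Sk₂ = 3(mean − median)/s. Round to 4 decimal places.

Sk₂ = 3(104.81 − 104.4) / 3.4 = 3 × 0.4100 / 3.4
    = 1.2300 / 3.4 ≈ 0.3618

0.3618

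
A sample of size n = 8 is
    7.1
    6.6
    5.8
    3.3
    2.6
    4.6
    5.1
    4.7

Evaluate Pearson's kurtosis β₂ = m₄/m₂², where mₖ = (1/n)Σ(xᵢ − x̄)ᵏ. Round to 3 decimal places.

x̄ = 4.9750
Σ(xᵢ − x̄)² = 16.5150 ⇒ m₂ = 2.06437
Σ(xᵢ − x̄)⁴ = 67.5409 ⇒ m₄ = 8.44262
m₂² = 4.26164
β₂ = m₄/m₂² = 8.44262 / 4.26164 ≈ 1.981

1.981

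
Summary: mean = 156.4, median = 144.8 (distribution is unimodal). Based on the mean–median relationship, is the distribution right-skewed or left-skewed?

right-skewed

mean − median = 156.4 − 144.8 = 11.6
mean > median ⇒ the longer tail is on the right ⇒ right-skewed (positively skewed).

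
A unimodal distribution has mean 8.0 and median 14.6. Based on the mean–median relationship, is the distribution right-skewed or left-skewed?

mean − median = 8.0 − 14.6 = -6.6
mean < median ⇒ the longer tail is on the left ⇒ left-skewed (negatively skewed).

left-skewed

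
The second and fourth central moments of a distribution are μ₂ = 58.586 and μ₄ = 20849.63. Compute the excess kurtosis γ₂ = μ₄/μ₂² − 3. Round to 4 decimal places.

μ₂² = 58.586² = 3432.31940
μ₄/μ₂² = 20849.63 / 3432.31940 = 6.07450
γ₂ = 6.07450 − 3 ≈ 3.0745

3.0745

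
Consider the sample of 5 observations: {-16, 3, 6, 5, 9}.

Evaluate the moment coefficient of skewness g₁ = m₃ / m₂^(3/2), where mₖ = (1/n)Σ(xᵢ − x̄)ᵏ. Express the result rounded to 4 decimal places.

-1.3222

x̄ = (-16 + 3 + 6 + 5 + 9) / 5 = 1.4000
deviations (xᵢ − x̄): -17.4000, 1.6000, 4.6000, 3.6000, 7.6000
Σ(xᵢ − x̄)² = 397.2000 ⇒ m₂ = 397.2000/5 = 79.44000
Σ(xᵢ − x̄)³ = -4680.9600 ⇒ m₃ = -4680.9600/5 = -936.19200
m₂^(3/2) = 79.44000^(1.5) = 708.04173
g₁ = m₃ / m₂^(3/2) = -936.19200 / 708.04173 ≈ -1.3222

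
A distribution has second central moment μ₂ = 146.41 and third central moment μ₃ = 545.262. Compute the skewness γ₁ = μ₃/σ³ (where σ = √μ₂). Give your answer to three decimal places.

σ = √μ₂ = √146.41 = 12.10000
σ³ = μ₂^(3/2) = 1771.56100
γ₁ = μ₃/σ³ = 545.262 / 1771.56100 ≈ 0.308

0.308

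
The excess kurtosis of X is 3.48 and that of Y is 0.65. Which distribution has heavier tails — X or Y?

X

Higher excess kurtosis ⇒ heavier tails relative to the normal distribution.
3.48 vs 0.65: the larger is 3.48, so X has heavier tails.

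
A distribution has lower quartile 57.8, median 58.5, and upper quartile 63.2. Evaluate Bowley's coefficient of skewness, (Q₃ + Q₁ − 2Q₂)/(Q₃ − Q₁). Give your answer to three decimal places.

0.741

numerator: Q₃ + Q₁ − 2Q₂ = 63.2 + 57.8 − 2×58.5 = 4.0000
denominator: Q₃ − Q₁ = 63.2 − 57.8 = 5.4000
Bowley skewness = 4.0000 / 5.4000 ≈ 0.741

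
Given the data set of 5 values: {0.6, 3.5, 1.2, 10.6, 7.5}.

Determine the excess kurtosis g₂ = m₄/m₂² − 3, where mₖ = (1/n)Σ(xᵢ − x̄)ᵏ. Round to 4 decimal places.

x̄ = 4.6800
Σ(xᵢ − x̄)² = 73.1480 ⇒ m₂ = 14.62960
Σ(xᵢ − x̄)⁴ = 1717.1940 ⇒ m₄ = 343.43880
m₂² = 214.02520
g₂ = m₄/m₂² − 3 = 1.60467 − 3 ≈ -1.3953

-1.3953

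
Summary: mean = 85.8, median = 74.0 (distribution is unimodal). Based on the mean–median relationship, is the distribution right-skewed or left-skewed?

right-skewed

mean − median = 85.8 − 74.0 = 11.8
mean > median ⇒ the longer tail is on the right ⇒ right-skewed (positively skewed).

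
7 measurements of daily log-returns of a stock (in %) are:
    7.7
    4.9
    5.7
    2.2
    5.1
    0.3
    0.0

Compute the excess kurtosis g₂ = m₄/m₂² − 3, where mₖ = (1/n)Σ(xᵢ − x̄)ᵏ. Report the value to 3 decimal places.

x̄ = 3.7000
Σ(xᵢ − x̄)² = 50.9000 ⇒ m₂ = 7.27143
Σ(xᵢ − x̄)⁴ = 604.0274 ⇒ m₄ = 86.28963
m₂² = 52.87367
g₂ = m₄/m₂² − 3 = 1.63200 − 3 ≈ -1.368

-1.368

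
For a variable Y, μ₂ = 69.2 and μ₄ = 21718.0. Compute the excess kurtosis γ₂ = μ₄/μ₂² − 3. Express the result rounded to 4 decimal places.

1.5353

μ₂² = 69.2² = 4788.64000
μ₄/μ₂² = 21718.0 / 4788.64000 = 4.53532
γ₂ = 4.53532 − 3 ≈ 1.5353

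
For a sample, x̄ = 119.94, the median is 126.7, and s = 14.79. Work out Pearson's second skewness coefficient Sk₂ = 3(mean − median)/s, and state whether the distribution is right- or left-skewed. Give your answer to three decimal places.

Sk₂ = 3(119.94 − 126.7) / 14.79 = 3 × -6.7600 / 14.79
    = -20.2800 / 14.79 ≈ -1.371
Sk₂ < 0 ⇒ mean < median ⇒ left-skewed (negative skew).

-1.371, left-skewed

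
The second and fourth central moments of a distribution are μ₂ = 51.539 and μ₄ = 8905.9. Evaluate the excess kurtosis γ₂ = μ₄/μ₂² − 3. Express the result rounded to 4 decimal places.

0.3528

μ₂² = 51.539² = 2656.26852
μ₄/μ₂² = 8905.9 / 2656.26852 = 3.35279
γ₂ = 3.35279 − 3 ≈ 0.3528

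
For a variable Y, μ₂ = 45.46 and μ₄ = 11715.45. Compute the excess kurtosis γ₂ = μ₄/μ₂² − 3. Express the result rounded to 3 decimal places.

2.669

μ₂² = 45.46² = 2066.61160
μ₄/μ₂² = 11715.45 / 2066.61160 = 5.66892
γ₂ = 5.66892 − 3 ≈ 2.669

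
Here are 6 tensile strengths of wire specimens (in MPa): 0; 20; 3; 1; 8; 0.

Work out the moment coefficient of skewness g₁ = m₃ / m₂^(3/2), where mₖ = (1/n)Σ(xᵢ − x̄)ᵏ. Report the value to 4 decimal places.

1.2873

x̄ = (0 + 20 + 3 + 1 + 8 + 0) / 6 = 5.3333
deviations (xᵢ − x̄): -5.3333, 14.6667, -2.3333, -4.3333, 2.6667, -5.3333
Σ(xᵢ − x̄)² = 303.3333 ⇒ m₂ = 303.3333/6 = 50.55556
Σ(xᵢ − x̄)³ = 2776.4444 ⇒ m₃ = 2776.4444/6 = 462.74074
m₂^(3/2) = 50.55556^(1.5) = 359.46229
g₁ = m₃ / m₂^(3/2) = 462.74074 / 359.46229 ≈ 1.2873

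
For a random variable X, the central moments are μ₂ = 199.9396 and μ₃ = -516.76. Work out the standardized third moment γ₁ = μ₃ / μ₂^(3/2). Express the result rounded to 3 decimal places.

-0.183

σ = √μ₂ = √199.9396 = 14.14000
σ³ = μ₂^(3/2) = 2827.14594
γ₁ = μ₃/σ³ = -516.76 / 2827.14594 ≈ -0.183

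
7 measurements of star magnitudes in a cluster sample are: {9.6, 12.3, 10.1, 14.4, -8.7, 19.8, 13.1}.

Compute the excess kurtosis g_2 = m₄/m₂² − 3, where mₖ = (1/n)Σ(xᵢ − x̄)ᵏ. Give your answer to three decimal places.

1.066

x̄ = 10.0857
Σ(xᵢ − x̄)² = 480.1086 ⇒ m₂ = 68.58694
Σ(xᵢ − x̄)⁴ = 133898.8624 ⇒ m₄ = 19128.40892
m₂² = 4704.16817
g_2 = m₄/m₂² − 3 = 4.06627 − 3 ≈ 1.066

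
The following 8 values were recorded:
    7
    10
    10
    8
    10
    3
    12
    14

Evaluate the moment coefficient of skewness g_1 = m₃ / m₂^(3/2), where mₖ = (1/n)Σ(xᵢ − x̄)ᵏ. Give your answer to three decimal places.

-0.532

x̄ = (7 + 10 + 10 + 8 + 10 + 3 + 12 + 14) / 8 = 9.2500
deviations (xᵢ − x̄): -2.2500, 0.7500, 0.7500, -1.2500, 0.7500, -6.2500, 2.7500, 4.7500
Σ(xᵢ − x̄)² = 77.5000 ⇒ m₂ = 77.5000/8 = 9.68750
Σ(xᵢ − x̄)³ = -128.2500 ⇒ m₃ = -128.2500/8 = -16.03125
m₂^(3/2) = 9.68750^(1.5) = 30.15210
g_1 = m₃ / m₂^(3/2) = -16.03125 / 30.15210 ≈ -0.532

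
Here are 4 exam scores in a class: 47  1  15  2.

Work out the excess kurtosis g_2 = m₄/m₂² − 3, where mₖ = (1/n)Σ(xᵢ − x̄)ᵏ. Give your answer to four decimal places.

x̄ = 16.2500
Σ(xᵢ − x̄)² = 1382.7500 ⇒ m₂ = 345.68750
Σ(xᵢ − x̄)⁴ = 989410.5781 ⇒ m₄ = 247352.64453
m₂² = 119499.84766
g_2 = m₄/m₂² − 3 = 2.06990 − 3 ≈ -0.9301

-0.9301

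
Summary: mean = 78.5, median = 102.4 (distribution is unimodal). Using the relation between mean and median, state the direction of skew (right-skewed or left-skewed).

mean − median = 78.5 − 102.4 = -23.9
mean < median ⇒ the longer tail is on the left ⇒ left-skewed (negatively skewed).

left-skewed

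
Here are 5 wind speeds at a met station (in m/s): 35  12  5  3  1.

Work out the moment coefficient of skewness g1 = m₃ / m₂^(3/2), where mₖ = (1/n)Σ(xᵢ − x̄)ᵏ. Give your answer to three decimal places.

x̄ = (35 + 12 + 5 + 3 + 1) / 5 = 11.2000
deviations (xᵢ − x̄): 23.8000, 0.8000, -6.2000, -8.2000, -10.2000
Σ(xᵢ − x̄)² = 776.8000 ⇒ m₂ = 776.8000/5 = 155.36000
Σ(xᵢ − x̄)³ = 11630.8800 ⇒ m₃ = 11630.8800/5 = 2326.17600
m₂^(3/2) = 155.36000^(1.5) = 1936.46129
g1 = m₃ / m₂^(3/2) = 2326.17600 / 1936.46129 ≈ 1.201

1.201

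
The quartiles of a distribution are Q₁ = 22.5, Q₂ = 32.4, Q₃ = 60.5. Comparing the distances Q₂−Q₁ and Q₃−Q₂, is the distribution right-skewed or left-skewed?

Q₂ − Q₁ = 9.9;  Q₃ − Q₂ = 28.1
Q₃ − Q₂ > Q₂ − Q₁ ⇒ the upper half is more spread out ⇒ right-skewed.

right-skewed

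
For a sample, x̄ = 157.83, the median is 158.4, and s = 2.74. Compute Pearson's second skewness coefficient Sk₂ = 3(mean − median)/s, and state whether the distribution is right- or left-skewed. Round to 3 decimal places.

Sk₂ = 3(157.83 − 158.4) / 2.74 = 3 × -0.5700 / 2.74
    = -1.7100 / 2.74 ≈ -0.624
Sk₂ < 0 ⇒ mean < median ⇒ left-skewed (negative skew).

-0.624, left-skewed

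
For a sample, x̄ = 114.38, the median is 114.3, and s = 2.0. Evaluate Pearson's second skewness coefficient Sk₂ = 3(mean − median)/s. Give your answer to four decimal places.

0.1200

Sk₂ = 3(114.38 − 114.3) / 2.0 = 3 × 0.0800 / 2.0
    = 0.2400 / 2.0 ≈ 0.1200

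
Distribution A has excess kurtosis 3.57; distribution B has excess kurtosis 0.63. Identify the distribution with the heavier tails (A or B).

Higher excess kurtosis ⇒ heavier tails relative to the normal distribution.
3.57 vs 0.63: the larger is 3.57, so A has heavier tails.

A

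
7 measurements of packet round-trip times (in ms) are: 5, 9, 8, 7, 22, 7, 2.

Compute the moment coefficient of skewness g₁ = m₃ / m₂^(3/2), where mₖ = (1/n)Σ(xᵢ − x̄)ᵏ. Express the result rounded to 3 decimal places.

1.467

x̄ = (5 + 9 + 8 + 7 + 22 + 7 + 2) / 7 = 8.5714
deviations (xᵢ − x̄): -3.5714, 0.4286, -0.5714, -1.5714, 13.4286, -1.5714, -6.5714
Σ(xᵢ − x̄)² = 241.7143 ⇒ m₂ = 241.7143/7 = 34.53061
Σ(xᵢ − x̄)³ = 2084.3265 ⇒ m₃ = 2084.3265/7 = 297.76093
m₂^(3/2) = 34.53061^(1.5) = 202.91139
g₁ = m₃ / m₂^(3/2) = 297.76093 / 202.91139 ≈ 1.467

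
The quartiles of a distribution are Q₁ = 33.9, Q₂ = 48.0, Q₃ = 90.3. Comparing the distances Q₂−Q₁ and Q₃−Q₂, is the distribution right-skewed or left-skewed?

right-skewed

Q₂ − Q₁ = 14.1;  Q₃ − Q₂ = 42.3
Q₃ − Q₂ > Q₂ − Q₁ ⇒ the upper half is more spread out ⇒ right-skewed.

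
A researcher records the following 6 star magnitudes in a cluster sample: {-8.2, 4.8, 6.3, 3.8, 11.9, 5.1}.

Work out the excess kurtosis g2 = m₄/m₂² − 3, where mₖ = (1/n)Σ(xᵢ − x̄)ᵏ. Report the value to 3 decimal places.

0.247

x̄ = 3.9500
Σ(xᵢ − x̄)² = 218.4150 ⇒ m₂ = 36.40250
Σ(xᵢ − x̄)⁴ = 25819.7280 ⇒ m₄ = 4303.28801
m₂² = 1325.14201
g2 = m₄/m₂² − 3 = 3.24742 − 3 ≈ 0.247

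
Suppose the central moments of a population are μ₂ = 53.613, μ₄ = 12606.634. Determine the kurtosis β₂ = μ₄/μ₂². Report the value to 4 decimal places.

4.3859

μ₂² = 53.613² = 2874.35377
μ₄/μ₂² = 12606.634 / 2874.35377 = 4.38590
β₂ ≈ 4.3859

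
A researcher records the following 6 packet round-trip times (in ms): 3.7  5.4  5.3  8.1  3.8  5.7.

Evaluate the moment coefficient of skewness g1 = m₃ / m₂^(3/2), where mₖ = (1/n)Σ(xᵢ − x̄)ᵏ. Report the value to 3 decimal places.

0.708

x̄ = (3.7 + 5.4 + 5.3 + 8.1 + 3.8 + 5.7) / 6 = 5.3333
deviations (xᵢ − x̄): -1.6333, 0.0667, -0.0333, 2.7667, -1.5333, 0.3667
Σ(xᵢ − x̄)² = 12.8133 ⇒ m₂ = 12.8133/6 = 2.13556
Σ(xᵢ − x̄)³ = 13.2644 ⇒ m₃ = 13.2644/6 = 2.21074
m₂^(3/2) = 2.13556^(1.5) = 3.12080
g1 = m₃ / m₂^(3/2) = 2.21074 / 3.12080 ≈ 0.708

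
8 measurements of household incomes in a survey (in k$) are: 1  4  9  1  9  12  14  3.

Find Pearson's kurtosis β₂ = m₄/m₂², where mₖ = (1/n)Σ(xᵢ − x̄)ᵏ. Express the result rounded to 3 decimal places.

1.537

x̄ = 6.6250
Σ(xᵢ − x̄)² = 177.8750 ⇒ m₂ = 22.23438
Σ(xᵢ − x̄)⁴ = 6079.0566 ⇒ m₄ = 759.88208
m₂² = 494.36743
β₂ = m₄/m₂² = 759.88208 / 494.36743 ≈ 1.537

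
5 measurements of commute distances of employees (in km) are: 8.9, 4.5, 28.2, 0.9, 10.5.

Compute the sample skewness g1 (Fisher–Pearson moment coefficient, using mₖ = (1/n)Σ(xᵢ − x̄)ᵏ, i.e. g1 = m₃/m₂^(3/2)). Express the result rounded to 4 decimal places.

x̄ = (8.9 + 4.5 + 28.2 + 0.9 + 10.5) / 5 = 10.6000
deviations (xᵢ − x̄): -1.7000, -6.1000, 17.6000, -9.7000, -0.1000
Σ(xᵢ − x̄)² = 443.9600 ⇒ m₂ = 443.9600/5 = 88.79200
Σ(xᵢ − x̄)³ = 4307.2080 ⇒ m₃ = 4307.2080/5 = 861.44160
m₂^(3/2) = 88.79200^(1.5) = 836.68264
g1 = m₃ / m₂^(3/2) = 861.44160 / 836.68264 ≈ 1.0296

1.0296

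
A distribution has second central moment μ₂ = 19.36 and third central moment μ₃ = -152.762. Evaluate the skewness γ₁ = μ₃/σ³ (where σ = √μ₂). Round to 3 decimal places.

σ = √μ₂ = √19.36 = 4.40000
σ³ = μ₂^(3/2) = 85.18400
γ₁ = μ₃/σ³ = -152.762 / 85.18400 ≈ -1.793

-1.793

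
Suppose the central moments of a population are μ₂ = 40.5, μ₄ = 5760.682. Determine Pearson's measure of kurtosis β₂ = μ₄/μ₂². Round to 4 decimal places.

3.5121

μ₂² = 40.5² = 1640.25000
μ₄/μ₂² = 5760.682 / 1640.25000 = 3.51208
β₂ ≈ 3.5121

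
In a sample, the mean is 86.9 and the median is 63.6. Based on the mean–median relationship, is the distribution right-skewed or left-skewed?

right-skewed

mean − median = 86.9 − 63.6 = 23.3
mean > median ⇒ the longer tail is on the right ⇒ right-skewed (positively skewed).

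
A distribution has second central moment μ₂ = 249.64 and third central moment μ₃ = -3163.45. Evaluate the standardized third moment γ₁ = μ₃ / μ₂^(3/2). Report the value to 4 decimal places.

-0.8020

σ = √μ₂ = √249.64 = 15.80000
σ³ = μ₂^(3/2) = 3944.31200
γ₁ = μ₃/σ³ = -3163.45 / 3944.31200 ≈ -0.8020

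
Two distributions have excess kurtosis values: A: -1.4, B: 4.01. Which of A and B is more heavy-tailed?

Higher excess kurtosis ⇒ heavier tails relative to the normal distribution.
-1.4 vs 4.01: the larger is 4.01, so B has heavier tails. (B is leptokurtic — heavier-than-normal tails; the other is platykurtic.)

B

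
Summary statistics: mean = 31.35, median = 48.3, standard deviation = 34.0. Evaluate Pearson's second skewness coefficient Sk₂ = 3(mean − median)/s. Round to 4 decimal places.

Sk₂ = 3(31.35 − 48.3) / 34.0 = 3 × -16.9500 / 34.0
    = -50.8500 / 34.0 ≈ -1.4956

-1.4956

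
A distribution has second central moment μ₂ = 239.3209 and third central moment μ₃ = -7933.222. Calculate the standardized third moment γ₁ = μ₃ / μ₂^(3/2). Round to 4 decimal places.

-2.1428

σ = √μ₂ = √239.3209 = 15.47000
σ³ = μ₂^(3/2) = 3702.29432
γ₁ = μ₃/σ³ = -7933.222 / 3702.29432 ≈ -2.1428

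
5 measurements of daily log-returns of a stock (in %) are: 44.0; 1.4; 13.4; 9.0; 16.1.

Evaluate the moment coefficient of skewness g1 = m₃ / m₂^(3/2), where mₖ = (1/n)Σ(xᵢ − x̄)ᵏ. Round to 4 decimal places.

1.0530

x̄ = (44.0 + 1.4 + 13.4 + 9.0 + 16.1) / 5 = 16.7800
deviations (xᵢ − x̄): 27.2200, -15.3800, -3.3800, -7.7800, -0.6800
Σ(xᵢ − x̄)² = 1049.8880 ⇒ m₂ = 1049.8880/5 = 209.97760
Σ(xᵢ − x̄)³ = 16020.1783 ⇒ m₃ = 16020.1783/5 = 3204.03566
m₂^(3/2) = 209.97760^(1.5) = 3042.70222
g1 = m₃ / m₂^(3/2) = 3204.03566 / 3042.70222 ≈ 1.0530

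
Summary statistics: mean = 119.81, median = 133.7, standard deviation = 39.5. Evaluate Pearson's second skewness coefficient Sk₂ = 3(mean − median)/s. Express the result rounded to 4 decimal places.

Sk₂ = 3(119.81 − 133.7) / 39.5 = 3 × -13.8900 / 39.5
    = -41.6700 / 39.5 ≈ -1.0549

-1.0549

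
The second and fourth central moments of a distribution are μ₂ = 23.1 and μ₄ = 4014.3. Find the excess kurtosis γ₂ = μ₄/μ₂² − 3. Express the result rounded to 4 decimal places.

4.5229

μ₂² = 23.1² = 533.61000
μ₄/μ₂² = 4014.3 / 533.61000 = 7.52291
γ₂ = 7.52291 − 3 ≈ 4.5229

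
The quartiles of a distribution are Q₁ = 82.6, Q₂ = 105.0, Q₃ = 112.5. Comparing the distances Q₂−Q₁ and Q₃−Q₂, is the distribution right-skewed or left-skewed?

left-skewed

Q₂ − Q₁ = 22.4;  Q₃ − Q₂ = 7.5
Q₂ − Q₁ > Q₃ − Q₂ ⇒ the lower half is more spread out ⇒ left-skewed.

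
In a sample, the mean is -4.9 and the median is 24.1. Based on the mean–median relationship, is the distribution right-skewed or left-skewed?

mean − median = -4.9 − 24.1 = -29.0
mean < median ⇒ the longer tail is on the left ⇒ left-skewed (negatively skewed).

left-skewed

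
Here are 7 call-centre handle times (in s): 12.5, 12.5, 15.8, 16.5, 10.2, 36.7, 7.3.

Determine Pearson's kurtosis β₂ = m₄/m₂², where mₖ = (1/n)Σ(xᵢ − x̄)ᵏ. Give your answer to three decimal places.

4.270

x̄ = 15.9286
Σ(xᵢ − x̄)² = 562.5743 ⇒ m₂ = 80.36776
Σ(xᵢ − x̄)⁴ = 193047.5728 ⇒ m₄ = 27578.22469
m₂² = 6458.97606
β₂ = m₄/m₂² = 27578.22469 / 6458.97606 ≈ 4.270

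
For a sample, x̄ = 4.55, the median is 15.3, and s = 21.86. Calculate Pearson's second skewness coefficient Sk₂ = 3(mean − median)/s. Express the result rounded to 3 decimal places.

Sk₂ = 3(4.55 − 15.3) / 21.86 = 3 × -10.7500 / 21.86
    = -32.2500 / 21.86 ≈ -1.475

-1.475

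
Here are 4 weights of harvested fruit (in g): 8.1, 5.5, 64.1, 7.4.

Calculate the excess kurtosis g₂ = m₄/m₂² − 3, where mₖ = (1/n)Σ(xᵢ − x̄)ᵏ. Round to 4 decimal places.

-0.6705

x̄ = 21.2750
Σ(xᵢ − x̄)² = 2448.9275 ⇒ m₂ = 612.23187
Σ(xᵢ − x̄)⁴ = 3492604.0657 ⇒ m₄ = 873151.01642
m₂² = 374827.86877
g₂ = m₄/m₂² − 3 = 2.32947 − 3 ≈ -0.6705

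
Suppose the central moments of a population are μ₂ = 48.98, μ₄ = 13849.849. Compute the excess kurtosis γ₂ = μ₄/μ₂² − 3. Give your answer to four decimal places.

μ₂² = 48.98² = 2399.04040
μ₄/μ₂² = 13849.849 / 2399.04040 = 5.77308
γ₂ = 5.77308 − 3 ≈ 2.7731

2.7731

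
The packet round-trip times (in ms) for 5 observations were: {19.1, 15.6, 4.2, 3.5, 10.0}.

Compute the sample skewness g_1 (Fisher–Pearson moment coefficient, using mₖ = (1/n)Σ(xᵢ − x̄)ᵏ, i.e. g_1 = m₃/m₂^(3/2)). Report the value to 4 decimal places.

x̄ = (19.1 + 15.6 + 4.2 + 3.5 + 10.0) / 5 = 10.4800
deviations (xᵢ − x̄): 8.6200, 5.1200, -6.2800, -6.9800, -0.4800
Σ(xᵢ − x̄)² = 188.9080 ⇒ m₂ = 188.9080/5 = 37.78160
Σ(xᵢ − x̄)³ = 186.8695 ⇒ m₃ = 186.8695/5 = 37.37390
m₂^(3/2) = 37.78160^(1.5) = 232.23117
g_1 = m₃ / m₂^(3/2) = 37.37390 / 232.23117 ≈ 0.1609

0.1609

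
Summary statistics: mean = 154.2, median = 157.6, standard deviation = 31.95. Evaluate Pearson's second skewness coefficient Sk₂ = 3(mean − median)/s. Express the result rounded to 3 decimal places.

Sk₂ = 3(154.2 − 157.6) / 31.95 = 3 × -3.4000 / 31.95
    = -10.2000 / 31.95 ≈ -0.319

-0.319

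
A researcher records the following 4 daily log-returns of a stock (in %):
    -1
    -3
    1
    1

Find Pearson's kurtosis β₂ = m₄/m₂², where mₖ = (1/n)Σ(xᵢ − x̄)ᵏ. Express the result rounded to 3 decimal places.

x̄ = -0.5000
Σ(xᵢ − x̄)² = 11.0000 ⇒ m₂ = 2.75000
Σ(xᵢ − x̄)⁴ = 49.2500 ⇒ m₄ = 12.31250
m₂² = 7.56250
β₂ = m₄/m₂² = 12.31250 / 7.56250 ≈ 1.628

1.628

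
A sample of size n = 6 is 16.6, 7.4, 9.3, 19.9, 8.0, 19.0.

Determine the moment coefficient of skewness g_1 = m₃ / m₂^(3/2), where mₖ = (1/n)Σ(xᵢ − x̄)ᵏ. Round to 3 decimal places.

x̄ = (16.6 + 7.4 + 9.3 + 19.9 + 8.0 + 19.0) / 6 = 13.3667
deviations (xᵢ − x̄): 3.2333, -5.9667, -4.0667, 6.5333, -5.3667, 5.6333
Σ(xᵢ − x̄)² = 165.8133 ⇒ m₂ = 165.8133/6 = 27.63556
Σ(xᵢ − x̄)³ = 57.2056 ⇒ m₃ = 57.2056/6 = 9.53426
m₂^(3/2) = 27.63556^(1.5) = 145.27882
g_1 = m₃ / m₂^(3/2) = 9.53426 / 145.27882 ≈ 0.066

0.066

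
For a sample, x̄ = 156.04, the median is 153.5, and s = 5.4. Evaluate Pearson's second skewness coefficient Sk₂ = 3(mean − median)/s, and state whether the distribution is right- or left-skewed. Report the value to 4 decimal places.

1.4111, right-skewed

Sk₂ = 3(156.04 − 153.5) / 5.4 = 3 × 2.5400 / 5.4
    = 7.6200 / 5.4 ≈ 1.4111
Sk₂ > 0 ⇒ mean > median ⇒ right-skewed (positive skew).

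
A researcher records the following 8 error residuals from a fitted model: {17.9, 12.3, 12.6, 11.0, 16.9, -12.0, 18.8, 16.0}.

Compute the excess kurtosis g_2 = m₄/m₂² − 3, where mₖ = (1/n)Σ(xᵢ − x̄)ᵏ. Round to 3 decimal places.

x̄ = 11.6875
Σ(xᵢ − x̄)² = 697.7288 ⇒ m₂ = 87.21609
Σ(xᵢ − x̄)⁴ = 319964.4246 ⇒ m₄ = 39995.55307
m₂² = 7606.64701
g_2 = m₄/m₂² − 3 = 5.25797 − 3 ≈ 2.258

2.258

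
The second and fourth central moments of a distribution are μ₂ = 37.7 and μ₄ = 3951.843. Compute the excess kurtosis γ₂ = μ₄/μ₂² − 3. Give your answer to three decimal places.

-0.220

μ₂² = 37.7² = 1421.29000
μ₄/μ₂² = 3951.843 / 1421.29000 = 2.78046
γ₂ = 2.78046 − 3 ≈ -0.220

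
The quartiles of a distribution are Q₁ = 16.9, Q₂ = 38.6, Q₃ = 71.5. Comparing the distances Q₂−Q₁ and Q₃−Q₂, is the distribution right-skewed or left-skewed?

Q₂ − Q₁ = 21.7;  Q₃ − Q₂ = 32.9
Q₃ − Q₂ > Q₂ − Q₁ ⇒ the upper half is more spread out ⇒ right-skewed.

right-skewed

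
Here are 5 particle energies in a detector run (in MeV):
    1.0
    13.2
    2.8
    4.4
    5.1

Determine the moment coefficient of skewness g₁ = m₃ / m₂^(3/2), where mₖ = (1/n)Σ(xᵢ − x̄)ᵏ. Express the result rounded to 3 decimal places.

x̄ = (1.0 + 13.2 + 2.8 + 4.4 + 5.1) / 5 = 5.3000
deviations (xᵢ − x̄): -4.3000, 7.9000, -2.5000, -0.9000, -0.2000
Σ(xᵢ − x̄)² = 88.0000 ⇒ m₂ = 88.0000/5 = 17.60000
Σ(xᵢ − x̄)³ = 397.1700 ⇒ m₃ = 397.1700/5 = 79.43400
m₂^(3/2) = 17.60000^(1.5) = 73.83614
g₁ = m₃ / m₂^(3/2) = 79.43400 / 73.83614 ≈ 1.076

1.076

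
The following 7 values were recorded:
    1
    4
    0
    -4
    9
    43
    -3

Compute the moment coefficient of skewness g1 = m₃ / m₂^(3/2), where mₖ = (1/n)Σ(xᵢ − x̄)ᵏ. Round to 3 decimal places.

1.755

x̄ = (1 + 4 + 0 - 4 + 9 + 43 - 3) / 7 = 7.1429
deviations (xᵢ − x̄): -6.1429, -3.1429, -7.1429, -11.1429, 1.8571, 35.8571, -10.1429
Σ(xᵢ − x̄)² = 1614.8571 ⇒ m₂ = 1614.8571/7 = 230.69388
Σ(xᵢ − x̄)³ = 43054.8980 ⇒ m₃ = 43054.8980/7 = 6150.69971
m₂^(3/2) = 230.69388^(1.5) = 3503.91936
g1 = m₃ / m₂^(3/2) = 6150.69971 / 3503.91936 ≈ 1.755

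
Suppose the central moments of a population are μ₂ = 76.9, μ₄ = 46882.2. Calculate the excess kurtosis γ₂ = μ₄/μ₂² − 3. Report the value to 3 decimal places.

μ₂² = 76.9² = 5913.61000
μ₄/μ₂² = 46882.2 / 5913.61000 = 7.92785
γ₂ = 7.92785 − 3 ≈ 4.928

4.928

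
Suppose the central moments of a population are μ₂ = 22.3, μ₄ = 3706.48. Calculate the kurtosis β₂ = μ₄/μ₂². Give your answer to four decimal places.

7.4534

μ₂² = 22.3² = 497.29000
μ₄/μ₂² = 3706.48 / 497.29000 = 7.45336
β₂ ≈ 7.4534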